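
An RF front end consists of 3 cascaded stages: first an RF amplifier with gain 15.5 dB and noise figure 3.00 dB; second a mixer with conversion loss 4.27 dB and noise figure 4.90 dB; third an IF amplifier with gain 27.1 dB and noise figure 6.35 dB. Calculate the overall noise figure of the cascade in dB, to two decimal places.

3.62 dB

Convert to linear (a loss of L dB is a gain of −L dB): F_i = 10^(NF_i/10), G_i = 10^(G_i,dB/10)
  Stage 1: F_1 = 10^(3.00/10) = 1.995, G_1 = 10^(15.5/10) = 35.48
  Stage 2: F_2 = 10^(4.90/10) = 3.090, G_2 = 10^(−4.27/10) = 0.3741
  Stage 3: F_3 = 10^(6.35/10) = 4.315, G_3 = 10^(27.1/10) = 512.9
Friis cascade:
  F = 1.995 + (3.090 − 1)/35.48 + (4.315 − 1)/13.27 = 2.304
NF = 10 log₁₀(2.304) = 3.62 dB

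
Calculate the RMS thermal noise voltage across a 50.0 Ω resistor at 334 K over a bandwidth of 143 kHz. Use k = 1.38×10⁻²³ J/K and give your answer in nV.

363 nV

V_n = √(4kTRB)
4kTRB = 4 × 1.38×10⁻²³ × 334 × 5.00×10¹ × 1.43×10⁵ = 1.32×10⁻¹³ V²
V_n = √(1.32×10⁻¹³) = 3.63×10⁻⁷ V = 363 nV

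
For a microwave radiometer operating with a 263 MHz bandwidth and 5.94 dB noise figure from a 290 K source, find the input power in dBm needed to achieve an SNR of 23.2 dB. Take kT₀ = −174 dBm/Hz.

−60.7 dBm

Sensitivity = −174 + 10 log₁₀(B) + NF + SNR_min
= −174 + 84.2 + 5.94 + 23.2
= −60.66 dBm → −60.7 dBm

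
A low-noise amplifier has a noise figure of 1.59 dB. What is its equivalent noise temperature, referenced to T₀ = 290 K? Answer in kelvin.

F = 10^(1.59/10) = 1.44212
T_e = (F − 1)·T₀ = (1.44212 − 1) × 290 = 128 K

128 K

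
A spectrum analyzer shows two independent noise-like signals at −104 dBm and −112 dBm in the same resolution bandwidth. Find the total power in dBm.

−103.4 dBm

Convert to linear, add, convert back:
P₁ = 3.98×10⁻¹⁴ W, P₂ = 6.31×10⁻¹⁵ W
P_tot = 4.61×10⁻¹⁴ W → 10 log₁₀(P_tot / 10⁻³) = −103.4 dBm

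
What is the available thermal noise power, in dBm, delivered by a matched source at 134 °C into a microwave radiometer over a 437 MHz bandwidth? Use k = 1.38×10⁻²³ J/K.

−86.1 dBm

T = 134 °C + 273.15 = 407.15 K
P_n = kTB = 1.38×10⁻²³ × 407.15 × 4.37×10⁸ = 2.46×10⁻¹² W
In dBm: 10 log₁₀(2.46×10⁻¹² / 10⁻³) = −86.1 dBm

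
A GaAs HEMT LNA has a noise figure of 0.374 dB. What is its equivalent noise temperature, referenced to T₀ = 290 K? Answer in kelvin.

26.1 K

F = 10^(0.374/10) = 1.08993
T_e = (F − 1)·T₀ = (1.08993 − 1) × 290 = 26.1 K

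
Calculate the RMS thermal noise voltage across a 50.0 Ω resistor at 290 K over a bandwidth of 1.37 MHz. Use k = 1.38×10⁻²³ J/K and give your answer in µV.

V_n = √(4kTRB)
4kTRB = 4 × 1.38×10⁻²³ × 290 × 5.00×10¹ × 1.37×10⁶ = 1.10×10⁻¹² V²
V_n = √(1.10×10⁻¹²) = 1.05×10⁻⁶ V = 1.05 µV

1.05 µV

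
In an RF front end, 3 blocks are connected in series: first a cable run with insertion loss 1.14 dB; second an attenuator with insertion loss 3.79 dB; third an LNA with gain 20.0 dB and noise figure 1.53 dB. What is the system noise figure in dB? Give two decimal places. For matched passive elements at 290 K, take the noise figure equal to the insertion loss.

Convert to linear (a loss of L dB is a gain of −L dB): F_i = 10^(NF_i/10), G_i = 10^(G_i,dB/10)
  Stage 1: F_1 = 10^(1.14/10) = 1.300, G_1 = 10^(−1.14/10) = 0.7691
  Stage 2: F_2 = 10^(3.79/10) = 2.393, G_2 = 10^(−3.79/10) = 0.4178
  Stage 3: F_3 = 10^(1.53/10) = 1.422, G_3 = 10^(20.0/10) = 100.0
Friis cascade:
  F = 1.300 + (2.393 − 1)/0.7691 + (1.422 − 1)/0.3214 = 4.426
NF = 10 log₁₀(4.426) = 6.46 dB

6.46 dB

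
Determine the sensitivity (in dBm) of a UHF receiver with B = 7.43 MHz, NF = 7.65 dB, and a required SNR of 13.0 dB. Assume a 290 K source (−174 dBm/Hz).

−84.6 dBm

Sensitivity = −174 + 10 log₁₀(B) + NF + SNR_min
= −174 + 68.71 + 7.65 + 13.0
= −84.64 dBm → −84.6 dBm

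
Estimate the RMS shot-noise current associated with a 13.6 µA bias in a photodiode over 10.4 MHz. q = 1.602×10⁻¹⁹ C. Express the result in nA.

6.73 nA

I_n = √(2qI·B)
2qI·B = 2 × 1.602×10⁻¹⁹ × 1.36×10⁻⁵ × 1.04×10⁷ = 4.53×10⁻¹⁷ A²
I_n = √(4.53×10⁻¹⁷) = 6.73×10⁻⁹ A = 6.73 nA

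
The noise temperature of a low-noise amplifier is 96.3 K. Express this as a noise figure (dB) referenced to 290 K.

F = 1 + T_e/T₀ = 1 + 96.3/290 = 1.33207
NF = 10 log₁₀(1.33207) = 1.25 dB

1.25 dB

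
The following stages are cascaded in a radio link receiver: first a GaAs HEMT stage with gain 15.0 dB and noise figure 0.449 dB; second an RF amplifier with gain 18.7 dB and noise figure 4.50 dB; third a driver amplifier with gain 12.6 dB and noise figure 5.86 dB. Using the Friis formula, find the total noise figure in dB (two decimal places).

0.67 dB

Convert to linear (a loss of L dB is a gain of −L dB): F_i = 10^(NF_i/10), G_i = 10^(G_i,dB/10)
  Stage 1: F_1 = 10^(0.449/10) = 1.109, G_1 = 10^(15.0/10) = 31.62
  Stage 2: F_2 = 10^(4.50/10) = 2.818, G_2 = 10^(18.7/10) = 74.13
  Stage 3: F_3 = 10^(5.86/10) = 3.855, G_3 = 10^(12.6/10) = 18.20
Friis cascade:
  F = 1.109 + (2.818 − 1)/31.62 + (3.855 − 1)/2344 = 1.168
NF = 10 log₁₀(1.168) = 0.67 dB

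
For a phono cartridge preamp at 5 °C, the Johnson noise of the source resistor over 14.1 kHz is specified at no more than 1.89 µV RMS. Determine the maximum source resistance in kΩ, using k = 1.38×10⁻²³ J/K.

T = 5 °C + 273.15 = 278.15 K
Johnson–Nyquist: V_n = √(4kTRB) ⇒ R = V_n² / (4kTB)
4kTB = 4 × 1.38×10⁻²³ × 278.15 × 1.41×10⁴ = 2.16×10⁻¹⁶
R = (1.89×10⁻⁶)² / 2.16×10⁻¹⁶ = 1.65×10⁴ Ω = 16.5 kΩ

16.5 kΩ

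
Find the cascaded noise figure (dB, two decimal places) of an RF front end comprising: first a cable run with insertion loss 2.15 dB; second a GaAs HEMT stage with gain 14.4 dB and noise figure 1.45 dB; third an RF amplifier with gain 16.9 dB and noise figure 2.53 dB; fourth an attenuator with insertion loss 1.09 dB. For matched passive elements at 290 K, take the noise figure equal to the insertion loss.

3.69 dB

Convert to linear (a loss of L dB is a gain of −L dB): F_i = 10^(NF_i/10), G_i = 10^(G_i,dB/10)
  Stage 1: F_1 = 10^(2.15/10) = 1.641, G_1 = 10^(−2.15/10) = 0.6095
  Stage 2: F_2 = 10^(1.45/10) = 1.396, G_2 = 10^(14.4/10) = 27.54
  Stage 3: F_3 = 10^(2.53/10) = 1.791, G_3 = 10^(16.9/10) = 48.98
  Stage 4: F_4 = 10^(1.09/10) = 1.285, G_4 = 10^(−1.09/10) = 0.7780
Friis cascade:
  F = 1.641 + (1.396 − 1)/0.6095 + (1.791 − 1)/16.79 + (1.285 − 1)/822.2 = 2.338
NF = 10 log₁₀(2.338) = 3.69 dB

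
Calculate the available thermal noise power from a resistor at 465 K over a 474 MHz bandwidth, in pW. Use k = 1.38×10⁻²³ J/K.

3.04 pW

P_n = kTB = 1.38×10⁻²³ × 465 × 4.74×10⁸ = 3.04×10⁻¹² W = 3.04 pW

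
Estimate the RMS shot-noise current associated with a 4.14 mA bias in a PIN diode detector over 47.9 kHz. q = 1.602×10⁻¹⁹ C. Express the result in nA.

I_n = √(2qI·B)
2qI·B = 2 × 1.602×10⁻¹⁹ × 4.14×10⁻³ × 4.79×10⁴ = 6.35×10⁻¹⁷ A²
I_n = √(6.35×10⁻¹⁷) = 7.97×10⁻⁹ A = 7.97 nA

7.97 nA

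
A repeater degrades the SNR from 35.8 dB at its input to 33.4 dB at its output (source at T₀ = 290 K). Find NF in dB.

NF (dB) = SNR_in(dB) − SNR_out(dB) when the source is at T₀
NF = 35.8 − 33.4 = 2.4 dB

2.4 dB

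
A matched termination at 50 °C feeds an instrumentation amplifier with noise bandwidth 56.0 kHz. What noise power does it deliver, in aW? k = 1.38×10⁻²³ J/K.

250 aW

T = 50 °C + 273.15 = 323.15 K
P_n = kTB = 1.38×10⁻²³ × 323.15 × 5.60×10⁴ = 2.50×10⁻¹⁶ W = 250 aW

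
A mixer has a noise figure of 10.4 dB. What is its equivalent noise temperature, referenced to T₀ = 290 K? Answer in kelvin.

2890 K

F = 10^(10.4/10) = 10.9648
T_e = (F − 1)·T₀ = (10.9648 − 1) × 290 = 2890 K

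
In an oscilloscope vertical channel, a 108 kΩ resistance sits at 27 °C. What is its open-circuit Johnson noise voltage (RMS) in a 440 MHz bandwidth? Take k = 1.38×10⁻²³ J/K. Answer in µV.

T = 27 °C + 273.15 = 300.15 K
V_n = √(4kTRB)
4kTRB = 4 × 1.38×10⁻²³ × 300.15 × 1.08×10⁵ × 4.40×10⁸ = 7.87×10⁻⁷ V²
V_n = √(7.87×10⁻⁷) = 8.87×10⁻⁴ V = 887 µV

887 µV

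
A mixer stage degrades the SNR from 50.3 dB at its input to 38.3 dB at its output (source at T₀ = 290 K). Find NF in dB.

12.0 dB

NF (dB) = SNR_in(dB) − SNR_out(dB) when the source is at T₀
NF = 50.3 − 38.3 = 12.0 dB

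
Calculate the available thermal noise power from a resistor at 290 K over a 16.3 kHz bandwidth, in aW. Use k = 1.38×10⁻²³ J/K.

P_n = kTB = 1.38×10⁻²³ × 290 × 1.63×10⁴ = 6.52×10⁻¹⁷ W = 65.2 aW

65.2 aW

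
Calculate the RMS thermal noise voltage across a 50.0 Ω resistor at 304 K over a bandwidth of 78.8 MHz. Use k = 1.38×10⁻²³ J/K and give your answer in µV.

8.13 µV

V_n = √(4kTRB)
4kTRB = 4 × 1.38×10⁻²³ × 304 × 5.00×10¹ × 7.88×10⁷ = 6.61×10⁻¹¹ V²
V_n = √(6.61×10⁻¹¹) = 8.13×10⁻⁶ V = 8.13 µV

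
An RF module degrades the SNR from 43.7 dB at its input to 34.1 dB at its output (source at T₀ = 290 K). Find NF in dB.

9.6 dB

NF (dB) = SNR_in(dB) − SNR_out(dB) when the source is at T₀
NF = 43.7 − 34.1 = 9.6 dB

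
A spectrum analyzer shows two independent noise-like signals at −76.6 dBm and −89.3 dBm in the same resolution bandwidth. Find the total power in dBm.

Convert to linear, add, convert back:
P₁ = 2.19×10⁻¹¹ W, P₂ = 1.17×10⁻¹² W
P_tot = 2.31×10⁻¹¹ W → 10 log₁₀(P_tot / 10⁻³) = −76.4 dBm

−76.4 dBm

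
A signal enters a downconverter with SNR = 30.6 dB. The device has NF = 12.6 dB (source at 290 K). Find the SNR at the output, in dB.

By definition F = SNR_in/SNR_out, so in dB: SNR_out = SNR_in − NF
SNR_out = 30.6 − 12.6 = 18.0 dB

18.0 dB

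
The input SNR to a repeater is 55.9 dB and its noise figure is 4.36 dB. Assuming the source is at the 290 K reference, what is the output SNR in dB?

51.54 dB

By definition F = SNR_in/SNR_out, so in dB: SNR_out = SNR_in − NF
SNR_out = 55.9 − 4.36 = 51.54 dB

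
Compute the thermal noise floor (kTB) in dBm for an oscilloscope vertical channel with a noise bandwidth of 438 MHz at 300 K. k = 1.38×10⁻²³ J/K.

P_n = kTB = 1.38×10⁻²³ × 300 × 4.38×10⁸ = 1.81×10⁻¹² W
In dBm: 10 log₁₀(1.81×10⁻¹² / 10⁻³) = −87.4 dBm

−87.4 dBm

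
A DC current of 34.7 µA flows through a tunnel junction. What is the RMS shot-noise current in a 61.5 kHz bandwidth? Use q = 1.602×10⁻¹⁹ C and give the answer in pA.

827 pA

I_n = √(2qI·B)
2qI·B = 2 × 1.602×10⁻¹⁹ × 3.47×10⁻⁵ × 6.15×10⁴ = 6.84×10⁻¹⁹ A²
I_n = √(6.84×10⁻¹⁹) = 8.27×10⁻¹⁰ A = 827 pA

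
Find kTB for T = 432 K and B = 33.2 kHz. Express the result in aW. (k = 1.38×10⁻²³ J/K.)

198 aW

P_n = kTB = 1.38×10⁻²³ × 432 × 3.32×10⁴ = 1.98×10⁻¹⁶ W = 198 aW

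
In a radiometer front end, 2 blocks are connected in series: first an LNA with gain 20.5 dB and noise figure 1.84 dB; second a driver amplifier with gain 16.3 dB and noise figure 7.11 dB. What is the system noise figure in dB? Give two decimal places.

Convert to linear (a loss of L dB is a gain of −L dB): F_i = 10^(NF_i/10), G_i = 10^(G_i,dB/10)
  Stage 1: F_1 = 10^(1.84/10) = 1.528, G_1 = 10^(20.5/10) = 112.2
  Stage 2: F_2 = 10^(7.11/10) = 5.140, G_2 = 10^(16.3/10) = 42.66
Friis cascade:
  F = 1.528 + (5.140 − 1)/112.2 = 1.564
NF = 10 log₁₀(1.564) = 1.94 dB

1.94 dB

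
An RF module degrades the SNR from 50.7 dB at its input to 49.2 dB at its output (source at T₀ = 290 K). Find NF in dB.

NF (dB) = SNR_in(dB) − SNR_out(dB) when the source is at T₀
NF = 50.7 − 49.2 = 1.5 dB

1.5 dB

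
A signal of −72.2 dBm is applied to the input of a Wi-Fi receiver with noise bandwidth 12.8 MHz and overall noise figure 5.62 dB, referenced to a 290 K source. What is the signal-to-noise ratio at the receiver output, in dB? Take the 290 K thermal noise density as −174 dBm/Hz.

25.1 dB

Noise floor: N = −174 + 10 log₁₀(B) + NF
10 log₁₀(1.28×10⁷) = 71.07 dB
N = −174 + 71.07 + 5.62 = −97.31 dBm
SNR = P_sig − N = −72.2 − (−97.31) = 25.11 dB → 25.1 dB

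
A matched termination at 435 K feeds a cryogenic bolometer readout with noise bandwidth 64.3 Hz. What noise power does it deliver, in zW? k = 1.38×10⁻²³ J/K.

386 zW

P_n = kTB = 1.38×10⁻²³ × 435 × 6.43×10¹ = 3.86×10⁻¹⁹ W = 386 zW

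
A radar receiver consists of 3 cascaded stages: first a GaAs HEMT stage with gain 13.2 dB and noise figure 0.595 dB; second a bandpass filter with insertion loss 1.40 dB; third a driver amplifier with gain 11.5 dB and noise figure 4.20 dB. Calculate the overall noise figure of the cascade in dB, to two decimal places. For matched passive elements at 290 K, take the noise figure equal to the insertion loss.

1.05 dB

Convert to linear (a loss of L dB is a gain of −L dB): F_i = 10^(NF_i/10), G_i = 10^(G_i,dB/10)
  Stage 1: F_1 = 10^(0.595/10) = 1.147, G_1 = 10^(13.2/10) = 20.89
  Stage 2: F_2 = 10^(1.40/10) = 1.380, G_2 = 10^(−1.40/10) = 0.7244
  Stage 3: F_3 = 10^(4.20/10) = 2.630, G_3 = 10^(11.5/10) = 14.13
Friis cascade:
  F = 1.147 + (1.380 − 1)/20.89 + (2.630 − 1)/15.14 = 1.273
NF = 10 log₁₀(1.273) = 1.05 dB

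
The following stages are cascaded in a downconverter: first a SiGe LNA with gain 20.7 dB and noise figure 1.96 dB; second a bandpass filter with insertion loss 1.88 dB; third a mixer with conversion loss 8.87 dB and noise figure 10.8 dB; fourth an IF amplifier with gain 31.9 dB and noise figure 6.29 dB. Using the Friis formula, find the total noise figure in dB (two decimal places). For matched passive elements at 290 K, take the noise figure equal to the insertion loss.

3.12 dB

Convert to linear (a loss of L dB is a gain of −L dB): F_i = 10^(NF_i/10), G_i = 10^(G_i,dB/10)
  Stage 1: F_1 = 10^(1.96/10) = 1.570, G_1 = 10^(20.7/10) = 117.5
  Stage 2: F_2 = 10^(1.88/10) = 1.542, G_2 = 10^(−1.88/10) = 0.6486
  Stage 3: F_3 = 10^(10.8/10) = 12.02, G_3 = 10^(−8.87/10) = 0.1297
  Stage 4: F_4 = 10^(6.29/10) = 4.256, G_4 = 10^(31.9/10) = 1549
Friis cascade:
  F = 1.570 + (1.542 − 1)/117.5 + (12.02 − 1)/76.21 + (4.256 − 1)/9.886 = 2.049
NF = 10 log₁₀(2.049) = 3.12 dB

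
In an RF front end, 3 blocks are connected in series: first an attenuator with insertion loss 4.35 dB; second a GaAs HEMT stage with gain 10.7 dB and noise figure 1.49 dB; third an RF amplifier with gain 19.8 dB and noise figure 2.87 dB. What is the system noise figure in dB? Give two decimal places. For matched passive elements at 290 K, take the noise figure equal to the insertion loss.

6.08 dB

Convert to linear (a loss of L dB is a gain of −L dB): F_i = 10^(NF_i/10), G_i = 10^(G_i,dB/10)
  Stage 1: F_1 = 10^(4.35/10) = 2.723, G_1 = 10^(−4.35/10) = 0.3673
  Stage 2: F_2 = 10^(1.49/10) = 1.409, G_2 = 10^(10.7/10) = 11.75
  Stage 3: F_3 = 10^(2.87/10) = 1.936, G_3 = 10^(19.8/10) = 95.50
Friis cascade:
  F = 2.723 + (1.409 − 1)/0.3673 + (1.936 − 1)/4.315 = 4.054
NF = 10 log₁₀(4.054) = 6.08 dB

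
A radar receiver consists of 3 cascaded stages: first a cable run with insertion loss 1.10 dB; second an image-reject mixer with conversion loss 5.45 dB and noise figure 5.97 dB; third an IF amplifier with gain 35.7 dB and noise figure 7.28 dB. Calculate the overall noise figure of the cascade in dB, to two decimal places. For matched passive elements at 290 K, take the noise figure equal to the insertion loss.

13.93 dB

Convert to linear (a loss of L dB is a gain of −L dB): F_i = 10^(NF_i/10), G_i = 10^(G_i,dB/10)
  Stage 1: F_1 = 10^(1.10/10) = 1.288, G_1 = 10^(−1.10/10) = 0.7762
  Stage 2: F_2 = 10^(5.97/10) = 3.954, G_2 = 10^(−5.45/10) = 0.2851
  Stage 3: F_3 = 10^(7.28/10) = 5.346, G_3 = 10^(35.7/10) = 3715
Friis cascade:
  F = 1.288 + (3.954 − 1)/0.7762 + (5.346 − 1)/0.2213 = 24.73
NF = 10 log₁₀(24.73) = 13.93 dB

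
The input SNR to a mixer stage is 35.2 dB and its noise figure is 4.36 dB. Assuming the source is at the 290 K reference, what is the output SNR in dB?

30.84 dB

By definition F = SNR_in/SNR_out, so in dB: SNR_out = SNR_in − NF
SNR_out = 35.2 − 4.36 = 30.84 dB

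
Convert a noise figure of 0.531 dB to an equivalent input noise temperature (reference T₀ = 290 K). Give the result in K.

F = 10^(0.531/10) = 1.13006
T_e = (F − 1)·T₀ = (1.13006 − 1) × 290 = 37.7 K

37.7 K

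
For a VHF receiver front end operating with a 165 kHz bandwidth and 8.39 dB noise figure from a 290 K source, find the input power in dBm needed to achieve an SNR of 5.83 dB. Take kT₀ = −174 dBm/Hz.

−107.6 dBm

Sensitivity = −174 + 10 log₁₀(B) + NF + SNR_min
= −174 + 52.17 + 8.39 + 5.83
= −107.61 dBm → −107.6 dBm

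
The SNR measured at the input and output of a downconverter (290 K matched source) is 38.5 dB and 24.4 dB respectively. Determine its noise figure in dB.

14.1 dB

NF (dB) = SNR_in(dB) − SNR_out(dB) when the source is at T₀
NF = 38.5 − 24.4 = 14.1 dB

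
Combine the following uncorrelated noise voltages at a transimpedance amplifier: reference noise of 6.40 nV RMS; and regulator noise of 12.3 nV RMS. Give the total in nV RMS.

Uncorrelated sources add in power (mean-square): V_tot = √(ΣV_i²)
V_tot = √[(6.40×10⁻⁹)² + (1.23×10⁻⁸)²] = 1.39×10⁻⁸ V = 13.9 nV

13.9 nV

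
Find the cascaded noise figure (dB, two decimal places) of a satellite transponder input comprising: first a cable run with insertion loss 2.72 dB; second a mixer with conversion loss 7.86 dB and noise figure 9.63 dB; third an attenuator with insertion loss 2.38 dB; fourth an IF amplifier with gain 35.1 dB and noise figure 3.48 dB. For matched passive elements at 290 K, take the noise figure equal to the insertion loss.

16.97 dB

Convert to linear (a loss of L dB is a gain of −L dB): F_i = 10^(NF_i/10), G_i = 10^(G_i,dB/10)
  Stage 1: F_1 = 10^(2.72/10) = 1.871, G_1 = 10^(−2.72/10) = 0.5346
  Stage 2: F_2 = 10^(9.63/10) = 9.183, G_2 = 10^(−7.86/10) = 0.1637
  Stage 3: F_3 = 10^(2.38/10) = 1.730, G_3 = 10^(−2.38/10) = 0.5781
  Stage 4: F_4 = 10^(3.48/10) = 2.228, G_4 = 10^(35.1/10) = 3236
Friis cascade:
  F = 1.871 + (9.183 − 1)/0.5346 + (1.730 − 1)/0.08750 + (2.228 − 1)/0.05058 = 49.81
NF = 10 log₁₀(49.81) = 16.97 dB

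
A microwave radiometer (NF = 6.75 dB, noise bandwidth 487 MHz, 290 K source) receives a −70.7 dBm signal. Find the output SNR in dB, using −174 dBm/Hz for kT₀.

9.7 dB

Noise floor: N = −174 + 10 log₁₀(B) + NF
10 log₁₀(4.87×10⁸) = 86.88 dB
N = −174 + 86.88 + 6.75 = −80.37 dBm
SNR = P_sig − N = −70.7 − (−80.37) = 9.67 dB → 9.7 dB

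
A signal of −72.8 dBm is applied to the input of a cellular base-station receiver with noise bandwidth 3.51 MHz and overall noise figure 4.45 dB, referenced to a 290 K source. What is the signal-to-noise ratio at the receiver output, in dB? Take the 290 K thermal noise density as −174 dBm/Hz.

31.3 dB

Noise floor: N = −174 + 10 log₁₀(B) + NF
10 log₁₀(3.51×10⁶) = 65.45 dB
N = −174 + 65.45 + 4.45 = −104.10 dBm
SNR = P_sig − N = −72.8 − (−104.10) = 31.30 dB → 31.3 dB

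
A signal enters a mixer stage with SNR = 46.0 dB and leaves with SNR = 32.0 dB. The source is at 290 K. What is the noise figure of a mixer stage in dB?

NF (dB) = SNR_in(dB) − SNR_out(dB) when the source is at T₀
NF = 46.0 − 32.0 = 14.0 dB

14.0 dB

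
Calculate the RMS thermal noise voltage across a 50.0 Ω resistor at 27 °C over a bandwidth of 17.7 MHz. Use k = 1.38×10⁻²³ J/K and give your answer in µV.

T = 27 °C + 273.15 = 300.15 K
V_n = √(4kTRB)
4kTRB = 4 × 1.38×10⁻²³ × 300.15 × 5.00×10¹ × 1.77×10⁷ = 1.47×10⁻¹¹ V²
V_n = √(1.47×10⁻¹¹) = 3.83×10⁻⁶ V = 3.83 µV

3.83 µV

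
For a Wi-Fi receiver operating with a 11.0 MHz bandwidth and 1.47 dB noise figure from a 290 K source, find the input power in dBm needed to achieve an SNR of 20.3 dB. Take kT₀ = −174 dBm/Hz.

−81.8 dBm

Sensitivity = −174 + 10 log₁₀(B) + NF + SNR_min
= −174 + 70.41 + 1.47 + 20.3
= −81.82 dBm → −81.8 dBm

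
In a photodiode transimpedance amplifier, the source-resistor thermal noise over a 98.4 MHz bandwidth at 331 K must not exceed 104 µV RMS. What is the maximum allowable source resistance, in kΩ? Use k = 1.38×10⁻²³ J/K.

Johnson–Nyquist: V_n = √(4kTRB) ⇒ R = V_n² / (4kTB)
4kTB = 4 × 1.38×10⁻²³ × 331 × 9.84×10⁷ = 1.80×10⁻¹²
R = (1.04×10⁻⁴)² / 1.80×10⁻¹² = 6.02×10³ Ω = 6.02 kΩ

6.02 kΩ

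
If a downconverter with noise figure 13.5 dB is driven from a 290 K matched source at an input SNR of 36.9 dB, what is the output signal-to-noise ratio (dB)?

23.4 dB

By definition F = SNR_in/SNR_out, so in dB: SNR_out = SNR_in − NF
SNR_out = 36.9 − 13.5 = 23.4 dB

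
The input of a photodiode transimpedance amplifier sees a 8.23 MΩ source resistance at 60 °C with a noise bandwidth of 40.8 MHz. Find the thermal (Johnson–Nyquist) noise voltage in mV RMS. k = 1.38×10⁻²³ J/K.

T = 60 °C + 273.15 = 333.15 K
V_n = √(4kTRB)
4kTRB = 4 × 1.38×10⁻²³ × 333.15 × 8.23×10⁶ × 4.08×10⁷ = 6.18×10⁻⁶ V²
V_n = √(6.18×10⁻⁶) = 2.48×10⁻³ V = 2.48 mV

2.48 mV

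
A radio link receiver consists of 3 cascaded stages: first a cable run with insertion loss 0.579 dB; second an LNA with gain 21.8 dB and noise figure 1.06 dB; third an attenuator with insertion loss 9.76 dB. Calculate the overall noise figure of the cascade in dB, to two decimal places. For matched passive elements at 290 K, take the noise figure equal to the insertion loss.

Convert to linear (a loss of L dB is a gain of −L dB): F_i = 10^(NF_i/10), G_i = 10^(G_i,dB/10)
  Stage 1: F_1 = 10^(0.579/10) = 1.143, G_1 = 10^(−0.579/10) = 0.8752
  Stage 2: F_2 = 10^(1.06/10) = 1.276, G_2 = 10^(21.8/10) = 151.4
  Stage 3: F_3 = 10^(9.76/10) = 9.462, G_3 = 10^(−9.76/10) = 0.1057
Friis cascade:
  F = 1.143 + (1.276 − 1)/0.8752 + (9.462 − 1)/132.5 = 1.522
NF = 10 log₁₀(1.522) = 1.83 dB

1.83 dB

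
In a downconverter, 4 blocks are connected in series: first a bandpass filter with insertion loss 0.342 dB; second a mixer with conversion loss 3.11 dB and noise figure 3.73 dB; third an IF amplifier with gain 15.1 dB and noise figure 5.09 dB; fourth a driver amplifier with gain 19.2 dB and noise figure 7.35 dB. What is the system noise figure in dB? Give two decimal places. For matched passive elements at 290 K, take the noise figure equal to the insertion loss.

8.92 dB

Convert to linear (a loss of L dB is a gain of −L dB): F_i = 10^(NF_i/10), G_i = 10^(G_i,dB/10)
  Stage 1: F_1 = 10^(0.342/10) = 1.082, G_1 = 10^(−0.342/10) = 0.9243
  Stage 2: F_2 = 10^(3.73/10) = 2.360, G_2 = 10^(−3.11/10) = 0.4887
  Stage 3: F_3 = 10^(5.09/10) = 3.228, G_3 = 10^(15.1/10) = 32.36
  Stage 4: F_4 = 10^(7.35/10) = 5.433, G_4 = 10^(19.2/10) = 83.18
Friis cascade:
  F = 1.082 + (2.360 − 1)/0.9243 + (3.228 − 1)/0.4516 + (5.433 − 1)/14.62 = 7.791
NF = 10 log₁₀(7.791) = 8.92 dB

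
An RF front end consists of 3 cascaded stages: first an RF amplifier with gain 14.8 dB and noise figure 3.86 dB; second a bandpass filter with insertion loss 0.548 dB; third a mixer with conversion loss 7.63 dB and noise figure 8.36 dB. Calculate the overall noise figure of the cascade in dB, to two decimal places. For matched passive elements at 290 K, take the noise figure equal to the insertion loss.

Convert to linear (a loss of L dB is a gain of −L dB): F_i = 10^(NF_i/10), G_i = 10^(G_i,dB/10)
  Stage 1: F_1 = 10^(3.86/10) = 2.432, G_1 = 10^(14.8/10) = 30.20
  Stage 2: F_2 = 10^(0.548/10) = 1.134, G_2 = 10^(−0.548/10) = 0.8815
  Stage 3: F_3 = 10^(8.36/10) = 6.855, G_3 = 10^(−7.63/10) = 0.1726
Friis cascade:
  F = 2.432 + (1.134 − 1)/30.20 + (6.855 − 1)/26.62 = 2.657
NF = 10 log₁₀(2.657) = 4.24 dB

4.24 dB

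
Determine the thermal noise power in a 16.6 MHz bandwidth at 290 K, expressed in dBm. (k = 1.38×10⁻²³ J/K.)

−101.8 dBm

P_n = kTB = 1.38×10⁻²³ × 290 × 1.66×10⁷ = 6.64×10⁻¹⁴ W
In dBm: 10 log₁₀(6.64×10⁻¹⁴ / 10⁻³) = −101.8 dBm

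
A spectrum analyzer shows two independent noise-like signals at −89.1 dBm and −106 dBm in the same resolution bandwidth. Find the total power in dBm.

−89.0 dBm

Convert to linear, add, convert back:
P₁ = 1.23×10⁻¹² W, P₂ = 2.51×10⁻¹⁴ W
P_tot = 1.26×10⁻¹² W → 10 log₁₀(P_tot / 10⁻³) = −89.0 dBm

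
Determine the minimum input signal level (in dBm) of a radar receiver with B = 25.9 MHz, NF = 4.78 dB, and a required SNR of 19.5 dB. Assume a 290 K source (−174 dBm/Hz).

−75.6 dBm

Sensitivity = −174 + 10 log₁₀(B) + NF + SNR_min
= −174 + 74.13 + 4.78 + 19.5
= −75.59 dBm → −75.6 dBm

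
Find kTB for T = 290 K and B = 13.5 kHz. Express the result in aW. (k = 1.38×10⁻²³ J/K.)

P_n = kTB = 1.38×10⁻²³ × 290 × 1.35×10⁴ = 5.40×10⁻¹⁷ W = 54.0 aW

54.0 aW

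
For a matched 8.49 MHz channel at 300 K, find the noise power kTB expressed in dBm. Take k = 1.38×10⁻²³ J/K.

P_n = kTB = 1.38×10⁻²³ × 300 × 8.49×10⁶ = 3.51×10⁻¹⁴ W
In dBm: 10 log₁₀(3.51×10⁻¹⁴ / 10⁻³) = −104.5 dBm

−104.5 dBm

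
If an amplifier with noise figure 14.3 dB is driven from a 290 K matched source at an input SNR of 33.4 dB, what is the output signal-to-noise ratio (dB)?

By definition F = SNR_in/SNR_out, so in dB: SNR_out = SNR_in − NF
SNR_out = 33.4 − 14.3 = 19.1 dB

19.1 dB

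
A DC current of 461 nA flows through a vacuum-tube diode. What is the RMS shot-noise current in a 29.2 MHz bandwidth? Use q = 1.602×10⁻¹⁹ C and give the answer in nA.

I_n = √(2qI·B)
2qI·B = 2 × 1.602×10⁻¹⁹ × 4.61×10⁻⁷ × 2.92×10⁷ = 4.31×10⁻¹⁸ A²
I_n = √(4.31×10⁻¹⁸) = 2.08×10⁻⁹ A = 2.08 nA

2.08 nA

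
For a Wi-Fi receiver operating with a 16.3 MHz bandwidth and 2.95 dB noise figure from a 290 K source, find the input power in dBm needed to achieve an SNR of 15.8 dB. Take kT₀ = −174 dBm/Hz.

Sensitivity = −174 + 10 log₁₀(B) + NF + SNR_min
= −174 + 72.12 + 2.95 + 15.8
= −83.13 dBm → −83.1 dBm

−83.1 dBm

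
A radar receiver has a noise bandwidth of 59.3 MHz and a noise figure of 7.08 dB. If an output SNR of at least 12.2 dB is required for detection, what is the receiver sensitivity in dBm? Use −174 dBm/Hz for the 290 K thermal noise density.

−77.0 dBm

Sensitivity = −174 + 10 log₁₀(B) + NF + SNR_min
= −174 + 77.73 + 7.08 + 12.2
= −76.99 dBm → −77.0 dBm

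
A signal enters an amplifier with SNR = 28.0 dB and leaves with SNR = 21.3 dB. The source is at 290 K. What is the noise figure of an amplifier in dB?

NF (dB) = SNR_in(dB) − SNR_out(dB) when the source is at T₀
NF = 28.0 − 21.3 = 6.7 dB

6.7 dB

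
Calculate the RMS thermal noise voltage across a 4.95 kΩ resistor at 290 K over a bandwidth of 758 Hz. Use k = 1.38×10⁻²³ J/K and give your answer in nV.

V_n = √(4kTRB)
4kTRB = 4 × 1.38×10⁻²³ × 290 × 4.95×10³ × 7.58×10² = 6.01×10⁻¹⁴ V²
V_n = √(6.01×10⁻¹⁴) = 2.45×10⁻⁷ V = 245 nV

245 nV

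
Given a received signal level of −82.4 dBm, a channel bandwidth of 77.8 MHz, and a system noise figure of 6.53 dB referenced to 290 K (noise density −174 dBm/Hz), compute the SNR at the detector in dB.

6.2 dB

Noise floor: N = −174 + 10 log₁₀(B) + NF
10 log₁₀(7.78×10⁷) = 78.91 dB
N = −174 + 78.91 + 6.53 = −88.56 dBm
SNR = P_sig − N = −82.4 − (−88.56) = 6.16 dB → 6.2 dB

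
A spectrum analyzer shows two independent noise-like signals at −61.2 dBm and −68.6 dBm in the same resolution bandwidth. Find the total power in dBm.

Convert to linear, add, convert back:
P₁ = 7.59×10⁻¹⁰ W, P₂ = 1.38×10⁻¹⁰ W
P_tot = 8.97×10⁻¹⁰ W → 10 log₁₀(P_tot / 10⁻³) = −60.5 dBm

−60.5 dBm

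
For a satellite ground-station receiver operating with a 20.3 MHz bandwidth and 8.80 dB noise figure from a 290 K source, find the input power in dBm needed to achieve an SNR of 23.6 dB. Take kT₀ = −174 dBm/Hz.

−68.5 dBm

Sensitivity = −174 + 10 log₁₀(B) + NF + SNR_min
= −174 + 73.07 + 8.80 + 23.6
= −68.53 dBm → −68.5 dBm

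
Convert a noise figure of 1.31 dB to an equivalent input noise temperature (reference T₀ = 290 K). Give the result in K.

F = 10^(1.31/10) = 1.35207
T_e = (F − 1)·T₀ = (1.35207 − 1) × 290 = 102 K

102 K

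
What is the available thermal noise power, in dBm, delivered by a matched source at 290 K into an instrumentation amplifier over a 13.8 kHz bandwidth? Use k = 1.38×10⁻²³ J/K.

P_n = kTB = 1.38×10⁻²³ × 290 × 1.38×10⁴ = 5.52×10⁻¹⁷ W
In dBm: 10 log₁₀(5.52×10⁻¹⁷ / 10⁻³) = −132.6 dBm

−132.6 dBm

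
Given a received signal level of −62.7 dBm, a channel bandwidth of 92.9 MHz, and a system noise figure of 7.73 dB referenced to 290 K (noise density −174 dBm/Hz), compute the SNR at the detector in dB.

23.9 dB

Noise floor: N = −174 + 10 log₁₀(B) + NF
10 log₁₀(9.29×10⁷) = 79.68 dB
N = −174 + 79.68 + 7.73 = −86.59 dBm
SNR = P_sig − N = −62.7 − (−86.59) = 23.89 dB → 23.9 dB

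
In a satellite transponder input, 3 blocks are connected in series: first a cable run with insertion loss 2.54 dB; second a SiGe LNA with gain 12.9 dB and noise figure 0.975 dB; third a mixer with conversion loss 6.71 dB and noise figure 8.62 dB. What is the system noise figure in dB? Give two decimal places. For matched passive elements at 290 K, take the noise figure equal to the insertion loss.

Convert to linear (a loss of L dB is a gain of −L dB): F_i = 10^(NF_i/10), G_i = 10^(G_i,dB/10)
  Stage 1: F_1 = 10^(2.54/10) = 1.795, G_1 = 10^(−2.54/10) = 0.5572
  Stage 2: F_2 = 10^(0.975/10) = 1.252, G_2 = 10^(12.9/10) = 19.50
  Stage 3: F_3 = 10^(8.62/10) = 7.278, G_3 = 10^(−6.71/10) = 0.2133
Friis cascade:
  F = 1.795 + (1.252 − 1)/0.5572 + (7.278 − 1)/10.86 = 2.824
NF = 10 log₁₀(2.824) = 4.51 dB

4.51 dB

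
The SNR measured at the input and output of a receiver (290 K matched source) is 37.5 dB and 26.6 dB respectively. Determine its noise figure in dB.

NF (dB) = SNR_in(dB) − SNR_out(dB) when the source is at T₀
NF = 37.5 − 26.6 = 10.9 dB

10.9 dB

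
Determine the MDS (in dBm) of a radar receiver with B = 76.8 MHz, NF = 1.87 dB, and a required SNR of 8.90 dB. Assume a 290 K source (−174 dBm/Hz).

Sensitivity = −174 + 10 log₁₀(B) + NF + SNR_min
= −174 + 78.85 + 1.87 + 8.90
= −84.38 dBm → −84.4 dBm

−84.4 dBm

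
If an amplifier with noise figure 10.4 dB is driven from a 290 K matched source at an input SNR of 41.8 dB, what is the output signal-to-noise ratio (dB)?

By definition F = SNR_in/SNR_out, so in dB: SNR_out = SNR_in − NF
SNR_out = 41.8 − 10.4 = 31.4 dB

31.4 dB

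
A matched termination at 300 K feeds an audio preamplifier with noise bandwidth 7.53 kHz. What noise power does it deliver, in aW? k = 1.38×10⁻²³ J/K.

31.2 aW

P_n = kTB = 1.38×10⁻²³ × 300 × 7.53×10³ = 3.12×10⁻¹⁷ W = 31.2 aW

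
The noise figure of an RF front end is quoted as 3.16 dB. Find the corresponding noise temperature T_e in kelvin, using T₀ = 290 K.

F = 10^(3.16/10) = 2.07014
T_e = (F − 1)·T₀ = (2.07014 − 1) × 290 = 310 K

310 K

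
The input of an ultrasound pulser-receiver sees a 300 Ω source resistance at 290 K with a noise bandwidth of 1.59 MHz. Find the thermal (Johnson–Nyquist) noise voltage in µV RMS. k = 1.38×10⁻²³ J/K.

V_n = √(4kTRB)
4kTRB = 4 × 1.38×10⁻²³ × 290 × 3.00×10² × 1.59×10⁶ = 7.64×10⁻¹² V²
V_n = √(7.64×10⁻¹²) = 2.76×10⁻⁶ V = 2.76 µV

2.76 µV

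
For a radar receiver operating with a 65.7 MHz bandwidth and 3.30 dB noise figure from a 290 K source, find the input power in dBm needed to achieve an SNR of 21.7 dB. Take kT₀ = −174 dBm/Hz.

Sensitivity = −174 + 10 log₁₀(B) + NF + SNR_min
= −174 + 78.18 + 3.30 + 21.7
= −70.82 dBm → −70.8 dBm

−70.8 dBm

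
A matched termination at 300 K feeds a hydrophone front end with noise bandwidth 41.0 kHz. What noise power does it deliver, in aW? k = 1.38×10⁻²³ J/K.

P_n = kTB = 1.38×10⁻²³ × 300 × 4.10×10⁴ = 1.70×10⁻¹⁶ W = 170 aW

170 aW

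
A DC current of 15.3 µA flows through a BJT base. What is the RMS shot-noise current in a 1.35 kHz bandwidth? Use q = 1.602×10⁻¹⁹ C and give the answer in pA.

81.4 pA

I_n = √(2qI·B)
2qI·B = 2 × 1.602×10⁻¹⁹ × 1.53×10⁻⁵ × 1.35×10³ = 6.62×10⁻²¹ A²
I_n = √(6.62×10⁻²¹) = 8.14×10⁻¹¹ A = 81.4 pA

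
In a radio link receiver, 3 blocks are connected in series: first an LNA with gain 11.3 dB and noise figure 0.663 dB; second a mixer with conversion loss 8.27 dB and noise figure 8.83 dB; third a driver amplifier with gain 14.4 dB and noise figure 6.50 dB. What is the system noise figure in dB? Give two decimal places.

Convert to linear (a loss of L dB is a gain of −L dB): F_i = 10^(NF_i/10), G_i = 10^(G_i,dB/10)
  Stage 1: F_1 = 10^(0.663/10) = 1.165, G_1 = 10^(11.3/10) = 13.49
  Stage 2: F_2 = 10^(8.83/10) = 7.638, G_2 = 10^(−8.27/10) = 0.1489
  Stage 3: F_3 = 10^(6.50/10) = 4.467, G_3 = 10^(14.4/10) = 27.54
Friis cascade:
  F = 1.165 + (7.638 − 1)/13.49 + (4.467 − 1)/2.009 = 3.383
NF = 10 log₁₀(3.383) = 5.29 dB

5.29 dB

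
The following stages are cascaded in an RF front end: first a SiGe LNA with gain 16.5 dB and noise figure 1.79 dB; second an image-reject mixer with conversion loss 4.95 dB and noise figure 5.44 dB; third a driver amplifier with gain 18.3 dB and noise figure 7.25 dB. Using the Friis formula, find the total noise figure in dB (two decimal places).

2.71 dB

Convert to linear (a loss of L dB is a gain of −L dB): F_i = 10^(NF_i/10), G_i = 10^(G_i,dB/10)
  Stage 1: F_1 = 10^(1.79/10) = 1.510, G_1 = 10^(16.5/10) = 44.67
  Stage 2: F_2 = 10^(5.44/10) = 3.499, G_2 = 10^(−4.95/10) = 0.3199
  Stage 3: F_3 = 10^(7.25/10) = 5.309, G_3 = 10^(18.3/10) = 67.61
Friis cascade:
  F = 1.510 + (3.499 − 1)/44.67 + (5.309 − 1)/14.29 = 1.868
NF = 10 log₁₀(1.868) = 2.71 dB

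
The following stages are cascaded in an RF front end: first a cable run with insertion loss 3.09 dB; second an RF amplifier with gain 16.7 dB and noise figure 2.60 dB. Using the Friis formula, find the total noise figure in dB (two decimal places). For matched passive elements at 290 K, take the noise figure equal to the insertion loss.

Convert to linear (a loss of L dB is a gain of −L dB): F_i = 10^(NF_i/10), G_i = 10^(G_i,dB/10)
  Stage 1: F_1 = 10^(3.09/10) = 2.037, G_1 = 10^(−3.09/10) = 0.4909
  Stage 2: F_2 = 10^(2.60/10) = 1.820, G_2 = 10^(16.7/10) = 46.77
Friis cascade:
  F = 2.037 + (1.820 − 1)/0.4909 = 3.707
NF = 10 log₁₀(3.707) = 5.69 dB

5.69 dB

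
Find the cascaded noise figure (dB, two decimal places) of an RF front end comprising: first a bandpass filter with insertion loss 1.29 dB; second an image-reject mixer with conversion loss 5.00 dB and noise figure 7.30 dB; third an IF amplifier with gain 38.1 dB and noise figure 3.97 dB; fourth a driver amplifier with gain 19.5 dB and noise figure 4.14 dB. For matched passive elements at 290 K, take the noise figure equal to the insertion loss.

11.33 dB

Convert to linear (a loss of L dB is a gain of −L dB): F_i = 10^(NF_i/10), G_i = 10^(G_i,dB/10)
  Stage 1: F_1 = 10^(1.29/10) = 1.346, G_1 = 10^(−1.29/10) = 0.7430
  Stage 2: F_2 = 10^(7.30/10) = 5.370, G_2 = 10^(−5.00/10) = 0.3162
  Stage 3: F_3 = 10^(3.97/10) = 2.495, G_3 = 10^(38.1/10) = 6457
  Stage 4: F_4 = 10^(4.14/10) = 2.594, G_4 = 10^(19.5/10) = 89.13
Friis cascade:
  F = 1.346 + (5.370 − 1)/0.7430 + (2.495 − 1)/0.2350 + (2.594 − 1)/1517 = 13.59
NF = 10 log₁₀(13.59) = 11.33 dB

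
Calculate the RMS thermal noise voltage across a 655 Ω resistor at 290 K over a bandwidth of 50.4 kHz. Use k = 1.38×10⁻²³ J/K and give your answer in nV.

727 nV

V_n = √(4kTRB)
4kTRB = 4 × 1.38×10⁻²³ × 290 × 6.55×10² × 5.04×10⁴ = 5.28×10⁻¹³ V²
V_n = √(5.28×10⁻¹³) = 7.27×10⁻⁷ V = 727 nV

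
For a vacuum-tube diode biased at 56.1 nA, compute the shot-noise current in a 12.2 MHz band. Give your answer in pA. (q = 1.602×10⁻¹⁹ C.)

468 pA

I_n = √(2qI·B)
2qI·B = 2 × 1.602×10⁻¹⁹ × 5.61×10⁻⁸ × 1.22×10⁷ = 2.19×10⁻¹⁹ A²
I_n = √(2.19×10⁻¹⁹) = 4.68×10⁻¹⁰ A = 468 pA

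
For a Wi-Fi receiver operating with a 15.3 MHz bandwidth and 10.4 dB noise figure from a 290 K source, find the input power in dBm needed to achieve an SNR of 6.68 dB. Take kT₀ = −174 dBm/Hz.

−85.1 dBm

Sensitivity = −174 + 10 log₁₀(B) + NF + SNR_min
= −174 + 71.85 + 10.4 + 6.68
= −85.07 dBm → −85.1 dBm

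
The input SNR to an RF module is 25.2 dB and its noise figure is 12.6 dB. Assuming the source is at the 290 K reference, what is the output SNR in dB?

By definition F = SNR_in/SNR_out, so in dB: SNR_out = SNR_in − NF
SNR_out = 25.2 − 12.6 = 12.6 dB

12.6 dB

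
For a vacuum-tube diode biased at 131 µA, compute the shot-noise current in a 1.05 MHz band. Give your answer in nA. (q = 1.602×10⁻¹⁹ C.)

6.64 nA

I_n = √(2qI·B)
2qI·B = 2 × 1.602×10⁻¹⁹ × 1.31×10⁻⁴ × 1.05×10⁶ = 4.41×10⁻¹⁷ A²
I_n = √(4.41×10⁻¹⁷) = 6.64×10⁻⁹ A = 6.64 nA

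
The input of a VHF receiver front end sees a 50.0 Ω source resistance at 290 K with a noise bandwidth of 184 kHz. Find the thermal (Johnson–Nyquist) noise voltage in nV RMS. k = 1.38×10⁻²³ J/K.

384 nV

V_n = √(4kTRB)
4kTRB = 4 × 1.38×10⁻²³ × 290 × 5.00×10¹ × 1.84×10⁵ = 1.47×10⁻¹³ V²
V_n = √(1.47×10⁻¹³) = 3.84×10⁻⁷ V = 384 nV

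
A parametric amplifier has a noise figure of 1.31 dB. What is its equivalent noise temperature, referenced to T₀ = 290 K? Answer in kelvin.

102 K

F = 10^(1.31/10) = 1.35207
T_e = (F − 1)·T₀ = (1.35207 − 1) × 290 = 102 K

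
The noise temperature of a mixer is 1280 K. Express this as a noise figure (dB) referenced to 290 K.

7.34 dB

F = 1 + T_e/T₀ = 1 + 1280/290 = 5.41379
NF = 10 log₁₀(5.41379) = 7.34 dB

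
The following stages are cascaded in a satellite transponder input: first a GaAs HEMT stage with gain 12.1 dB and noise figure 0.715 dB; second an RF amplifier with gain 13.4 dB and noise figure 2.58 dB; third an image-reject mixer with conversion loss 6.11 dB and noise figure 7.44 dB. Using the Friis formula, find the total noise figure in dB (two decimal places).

Convert to linear (a loss of L dB is a gain of −L dB): F_i = 10^(NF_i/10), G_i = 10^(G_i,dB/10)
  Stage 1: F_1 = 10^(0.715/10) = 1.179, G_1 = 10^(12.1/10) = 16.22
  Stage 2: F_2 = 10^(2.58/10) = 1.811, G_2 = 10^(13.4/10) = 21.88
  Stage 3: F_3 = 10^(7.44/10) = 5.546, G_3 = 10^(−6.11/10) = 0.2449
Friis cascade:
  F = 1.179 + (1.811 − 1)/16.22 + (5.546 − 1)/354.8 = 1.242
NF = 10 log₁₀(1.242) = 0.94 dB

0.94 dB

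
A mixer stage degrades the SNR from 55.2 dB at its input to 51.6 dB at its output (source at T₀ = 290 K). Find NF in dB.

NF (dB) = SNR_in(dB) − SNR_out(dB) when the source is at T₀
NF = 55.2 − 51.6 = 3.6 dB

3.6 dB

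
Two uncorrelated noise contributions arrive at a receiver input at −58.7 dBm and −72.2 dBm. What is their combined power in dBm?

Convert to linear, add, convert back:
P₁ = 1.35×10⁻⁹ W, P₂ = 6.03×10⁻¹¹ W
P_tot = 1.41×10⁻⁹ W → 10 log₁₀(P_tot / 10⁻³) = −58.5 dBm

−58.5 dBm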